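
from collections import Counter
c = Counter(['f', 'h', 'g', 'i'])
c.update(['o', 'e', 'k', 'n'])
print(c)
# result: Counter({'f': 1, 'h': 1, 'g': 1, 'i': 1, 'o': 1, 'e': 1, 'k': 1, 'n': 1})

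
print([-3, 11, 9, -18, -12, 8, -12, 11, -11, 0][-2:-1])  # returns [-11]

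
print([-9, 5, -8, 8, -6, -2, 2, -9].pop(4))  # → -6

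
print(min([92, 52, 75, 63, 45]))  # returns 45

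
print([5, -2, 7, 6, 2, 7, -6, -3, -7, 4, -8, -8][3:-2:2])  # [6, 7, -3, 4]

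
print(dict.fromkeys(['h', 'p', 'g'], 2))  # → {'h': 2, 'p': 2, 'g': 2}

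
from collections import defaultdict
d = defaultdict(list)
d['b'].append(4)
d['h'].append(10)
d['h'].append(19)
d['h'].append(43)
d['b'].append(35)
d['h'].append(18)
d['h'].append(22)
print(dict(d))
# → {'b': [4, 35], 'h': [10, 19, 43, 18, 22]}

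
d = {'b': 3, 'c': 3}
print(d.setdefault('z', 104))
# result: 104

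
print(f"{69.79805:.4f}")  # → 69.7981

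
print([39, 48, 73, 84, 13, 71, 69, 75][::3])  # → [39, 84, 69]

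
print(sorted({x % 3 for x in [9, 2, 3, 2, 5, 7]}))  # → [0, 1, 2]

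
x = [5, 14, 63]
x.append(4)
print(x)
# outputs [5, 14, 63, 4]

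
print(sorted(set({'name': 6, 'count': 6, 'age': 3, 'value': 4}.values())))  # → [3, 4, 6]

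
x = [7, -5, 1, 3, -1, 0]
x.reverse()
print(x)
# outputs [0, -1, 3, 1, -5, 7]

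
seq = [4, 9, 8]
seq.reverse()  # [8, 9, 4]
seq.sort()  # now [4, 8, 9]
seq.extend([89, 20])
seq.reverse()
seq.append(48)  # [20, 89, 9, 8, 4, 48]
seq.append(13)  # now [20, 89, 9, 8, 4, 48, 13]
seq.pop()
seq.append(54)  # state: [20, 89, 9, 8, 4, 48, 54]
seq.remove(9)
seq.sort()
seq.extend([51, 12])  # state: [4, 8, 20, 48, 54, 89, 51, 12]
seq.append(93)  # [4, 8, 20, 48, 54, 89, 51, 12, 93]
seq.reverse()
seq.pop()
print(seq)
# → [93, 12, 51, 89, 54, 48, 20, 8]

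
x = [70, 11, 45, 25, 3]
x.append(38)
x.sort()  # [3, 11, 25, 38, 45, 70]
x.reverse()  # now [70, 45, 38, 25, 11, 3]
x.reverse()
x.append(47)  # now [3, 11, 25, 38, 45, 70, 47]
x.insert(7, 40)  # [3, 11, 25, 38, 45, 70, 47, 40]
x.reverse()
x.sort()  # [3, 11, 25, 38, 40, 45, 47, 70]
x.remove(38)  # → [3, 11, 25, 40, 45, 47, 70]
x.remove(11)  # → [3, 25, 40, 45, 47, 70]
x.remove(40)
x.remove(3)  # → [25, 45, 47, 70]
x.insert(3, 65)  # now [25, 45, 47, 65, 70]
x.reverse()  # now [70, 65, 47, 45, 25]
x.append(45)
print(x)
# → [70, 65, 47, 45, 25, 45]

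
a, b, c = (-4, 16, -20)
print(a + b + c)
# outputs -8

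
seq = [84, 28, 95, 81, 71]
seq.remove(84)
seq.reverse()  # [71, 81, 95, 28]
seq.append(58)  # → [71, 81, 95, 28, 58]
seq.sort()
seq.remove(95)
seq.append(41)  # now [28, 58, 71, 81, 41]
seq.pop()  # 41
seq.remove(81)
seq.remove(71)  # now [28, 58]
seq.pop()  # 58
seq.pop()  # 28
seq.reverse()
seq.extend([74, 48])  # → [74, 48]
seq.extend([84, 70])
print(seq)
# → [74, 48, 84, 70]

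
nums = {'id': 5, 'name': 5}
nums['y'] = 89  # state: {'id': 5, 'name': 5, 'y': 89}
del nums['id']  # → {'name': 5, 'y': 89}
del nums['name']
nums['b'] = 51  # {'y': 89, 'b': 51}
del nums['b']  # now {'y': 89}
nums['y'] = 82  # {'y': 82}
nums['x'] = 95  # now {'y': 82, 'x': 95}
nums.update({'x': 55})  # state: {'y': 82, 'x': 55}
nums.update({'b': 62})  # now {'y': 82, 'x': 55, 'b': 62}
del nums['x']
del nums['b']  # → {'y': 82}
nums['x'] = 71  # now {'y': 82, 'x': 71}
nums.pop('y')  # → 82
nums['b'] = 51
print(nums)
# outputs {'x': 71, 'b': 51}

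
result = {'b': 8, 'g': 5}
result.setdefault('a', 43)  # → 43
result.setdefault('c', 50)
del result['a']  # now {'b': 8, 'g': 5, 'c': 50}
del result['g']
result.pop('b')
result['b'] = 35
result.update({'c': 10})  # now {'c': 10, 'b': 35}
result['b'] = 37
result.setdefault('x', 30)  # 30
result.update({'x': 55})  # {'c': 10, 'b': 37, 'x': 55}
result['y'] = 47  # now {'c': 10, 'b': 37, 'x': 55, 'y': 47}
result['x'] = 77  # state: {'c': 10, 'b': 37, 'x': 77, 'y': 47}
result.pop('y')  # 47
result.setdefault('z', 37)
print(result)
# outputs {'c': 10, 'b': 37, 'x': 77, 'z': 37}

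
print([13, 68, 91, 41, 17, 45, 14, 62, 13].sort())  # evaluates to None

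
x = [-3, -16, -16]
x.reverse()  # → [-16, -16, -3]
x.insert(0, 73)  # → [73, -16, -16, -3]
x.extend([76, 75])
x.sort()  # [-16, -16, -3, 73, 75, 76]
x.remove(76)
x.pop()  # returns 75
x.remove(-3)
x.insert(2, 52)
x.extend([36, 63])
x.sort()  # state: [-16, -16, 36, 52, 63, 73]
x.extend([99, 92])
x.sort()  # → [-16, -16, 36, 52, 63, 73, 92, 99]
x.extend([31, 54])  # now [-16, -16, 36, 52, 63, 73, 92, 99, 31, 54]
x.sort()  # [-16, -16, 31, 36, 52, 54, 63, 73, 92, 99]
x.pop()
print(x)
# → [-16, -16, 31, 36, 52, 54, 63, 73, 92]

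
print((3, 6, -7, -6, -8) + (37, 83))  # (3, 6, -7, -6, -8, 37, 83)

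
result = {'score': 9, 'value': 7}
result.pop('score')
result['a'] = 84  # {'value': 7, 'a': 84}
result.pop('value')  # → 7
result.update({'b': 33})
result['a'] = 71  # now {'a': 71, 'b': 33}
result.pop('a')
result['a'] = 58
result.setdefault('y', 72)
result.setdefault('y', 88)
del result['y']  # {'b': 33, 'a': 58}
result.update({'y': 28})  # {'b': 33, 'a': 58, 'y': 28}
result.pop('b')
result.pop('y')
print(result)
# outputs {'a': 58}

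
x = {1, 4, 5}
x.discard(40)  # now {1, 4, 5}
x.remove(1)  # {4, 5}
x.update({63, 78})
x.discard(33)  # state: {4, 5, 63, 78}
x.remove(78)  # {4, 5, 63}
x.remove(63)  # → {4, 5}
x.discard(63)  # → {4, 5}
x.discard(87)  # {4, 5}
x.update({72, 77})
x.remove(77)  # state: {4, 5, 72}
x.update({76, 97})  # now {4, 5, 72, 76, 97}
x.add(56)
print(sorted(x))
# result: [4, 5, 56, 72, 76, 97]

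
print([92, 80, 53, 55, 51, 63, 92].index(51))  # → 4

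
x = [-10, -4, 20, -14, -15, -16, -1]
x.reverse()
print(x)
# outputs [-1, -16, -15, -14, 20, -4, -10]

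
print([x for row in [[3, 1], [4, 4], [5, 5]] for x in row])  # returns [3, 1, 4, 4, 5, 5]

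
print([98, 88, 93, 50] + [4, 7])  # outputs [98, 88, 93, 50, 4, 7]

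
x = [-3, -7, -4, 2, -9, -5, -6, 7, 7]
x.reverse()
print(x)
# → [7, 7, -6, -5, -9, 2, -4, -7, -3]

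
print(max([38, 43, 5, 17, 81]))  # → 81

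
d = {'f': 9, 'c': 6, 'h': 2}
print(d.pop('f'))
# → 9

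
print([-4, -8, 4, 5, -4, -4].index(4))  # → 2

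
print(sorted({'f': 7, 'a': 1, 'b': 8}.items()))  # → [('a', 1), ('b', 8), ('f', 7)]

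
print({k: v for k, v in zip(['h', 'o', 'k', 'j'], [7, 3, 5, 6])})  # {'h': 7, 'o': 3, 'k': 5, 'j': 6}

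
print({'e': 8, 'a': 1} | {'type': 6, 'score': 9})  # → {'e': 8, 'a': 1, 'type': 6, 'score': 9}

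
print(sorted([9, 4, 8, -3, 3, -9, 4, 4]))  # [-9, -3, 3, 4, 4, 4, 8, 9]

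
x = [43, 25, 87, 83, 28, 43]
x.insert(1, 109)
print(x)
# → [43, 109, 25, 87, 83, 28, 43]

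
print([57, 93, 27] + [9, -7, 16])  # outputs [57, 93, 27, 9, -7, 16]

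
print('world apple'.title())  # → World Apple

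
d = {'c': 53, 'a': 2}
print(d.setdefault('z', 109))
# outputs 109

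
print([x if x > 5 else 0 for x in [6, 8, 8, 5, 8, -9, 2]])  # [6, 8, 8, 0, 8, 0, 0]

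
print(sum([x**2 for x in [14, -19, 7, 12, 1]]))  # 751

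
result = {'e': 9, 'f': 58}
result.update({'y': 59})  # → {'e': 9, 'f': 58, 'y': 59}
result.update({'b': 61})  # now {'e': 9, 'f': 58, 'y': 59, 'b': 61}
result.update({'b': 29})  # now {'e': 9, 'f': 58, 'y': 59, 'b': 29}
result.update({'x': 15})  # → {'e': 9, 'f': 58, 'y': 59, 'b': 29, 'x': 15}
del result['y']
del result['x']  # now {'e': 9, 'f': 58, 'b': 29}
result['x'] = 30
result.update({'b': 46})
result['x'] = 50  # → {'e': 9, 'f': 58, 'b': 46, 'x': 50}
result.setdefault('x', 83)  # 50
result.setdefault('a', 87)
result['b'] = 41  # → {'e': 9, 'f': 58, 'b': 41, 'x': 50, 'a': 87}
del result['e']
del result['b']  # {'f': 58, 'x': 50, 'a': 87}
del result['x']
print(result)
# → {'f': 58, 'a': 87}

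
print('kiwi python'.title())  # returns Kiwi Python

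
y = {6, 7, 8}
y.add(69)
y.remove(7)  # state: {6, 8, 69}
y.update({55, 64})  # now {6, 8, 55, 64, 69}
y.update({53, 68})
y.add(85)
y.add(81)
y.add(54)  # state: {6, 8, 53, 54, 55, 64, 68, 69, 81, 85}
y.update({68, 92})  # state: {6, 8, 53, 54, 55, 64, 68, 69, 81, 85, 92}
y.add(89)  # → {6, 8, 53, 54, 55, 64, 68, 69, 81, 85, 89, 92}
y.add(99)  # {6, 8, 53, 54, 55, 64, 68, 69, 81, 85, 89, 92, 99}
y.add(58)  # {6, 8, 53, 54, 55, 58, 64, 68, 69, 81, 85, 89, 92, 99}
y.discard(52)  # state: {6, 8, 53, 54, 55, 58, 64, 68, 69, 81, 85, 89, 92, 99}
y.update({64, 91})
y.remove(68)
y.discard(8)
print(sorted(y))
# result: [6, 53, 54, 55, 58, 64, 69, 81, 85, 89, 91, 92, 99]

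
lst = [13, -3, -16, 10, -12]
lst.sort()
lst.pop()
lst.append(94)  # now [-16, -12, -3, 10, 94]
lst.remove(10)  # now [-16, -12, -3, 94]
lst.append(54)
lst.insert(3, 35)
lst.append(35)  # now [-16, -12, -3, 35, 94, 54, 35]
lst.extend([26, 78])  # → [-16, -12, -3, 35, 94, 54, 35, 26, 78]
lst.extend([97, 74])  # [-16, -12, -3, 35, 94, 54, 35, 26, 78, 97, 74]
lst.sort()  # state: [-16, -12, -3, 26, 35, 35, 54, 74, 78, 94, 97]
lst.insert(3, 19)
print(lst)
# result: [-16, -12, -3, 19, 26, 35, 35, 54, 74, 78, 94, 97]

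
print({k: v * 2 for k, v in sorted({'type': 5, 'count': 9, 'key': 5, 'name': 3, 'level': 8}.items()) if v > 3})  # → {'count': 18, 'key': 10, 'level': 16, 'type': 10}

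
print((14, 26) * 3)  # (14, 26, 14, 26, 14, 26)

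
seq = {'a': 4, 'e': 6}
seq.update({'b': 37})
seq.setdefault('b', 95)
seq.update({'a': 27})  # {'a': 27, 'e': 6, 'b': 37}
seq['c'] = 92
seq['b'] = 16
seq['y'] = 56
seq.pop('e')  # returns 6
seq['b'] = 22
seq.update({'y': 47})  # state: {'a': 27, 'b': 22, 'c': 92, 'y': 47}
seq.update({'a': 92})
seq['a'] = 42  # {'a': 42, 'b': 22, 'c': 92, 'y': 47}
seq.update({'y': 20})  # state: {'a': 42, 'b': 22, 'c': 92, 'y': 20}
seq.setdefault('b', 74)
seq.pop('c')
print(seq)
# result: {'a': 42, 'b': 22, 'y': 20}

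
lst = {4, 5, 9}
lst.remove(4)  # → {5, 9}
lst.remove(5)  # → {9}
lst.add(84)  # {9, 84}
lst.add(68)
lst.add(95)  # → {9, 68, 84, 95}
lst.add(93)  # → {9, 68, 84, 93, 95}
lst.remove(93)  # {9, 68, 84, 95}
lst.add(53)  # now {9, 53, 68, 84, 95}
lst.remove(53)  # {9, 68, 84, 95}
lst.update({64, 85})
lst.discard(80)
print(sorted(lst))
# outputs [9, 64, 68, 84, 85, 95]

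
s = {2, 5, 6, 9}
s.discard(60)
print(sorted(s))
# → [2, 5, 6, 9]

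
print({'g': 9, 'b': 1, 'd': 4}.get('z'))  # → None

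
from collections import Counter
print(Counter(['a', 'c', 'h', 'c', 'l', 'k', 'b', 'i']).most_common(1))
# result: [('c', 2)]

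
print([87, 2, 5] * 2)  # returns [87, 2, 5, 87, 2, 5]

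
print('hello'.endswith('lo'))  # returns True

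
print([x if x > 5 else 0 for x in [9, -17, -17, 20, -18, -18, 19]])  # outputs [9, 0, 0, 20, 0, 0, 19]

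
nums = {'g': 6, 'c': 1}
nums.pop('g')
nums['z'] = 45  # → {'c': 1, 'z': 45}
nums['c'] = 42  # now {'c': 42, 'z': 45}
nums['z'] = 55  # {'c': 42, 'z': 55}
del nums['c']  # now {'z': 55}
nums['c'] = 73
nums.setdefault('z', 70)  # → 55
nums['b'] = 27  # {'z': 55, 'c': 73, 'b': 27}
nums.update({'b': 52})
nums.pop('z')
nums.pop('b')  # 52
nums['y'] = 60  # {'c': 73, 'y': 60}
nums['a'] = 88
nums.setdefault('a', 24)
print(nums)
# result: {'c': 73, 'y': 60, 'a': 88}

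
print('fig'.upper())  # FIG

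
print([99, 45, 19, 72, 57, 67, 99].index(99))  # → 0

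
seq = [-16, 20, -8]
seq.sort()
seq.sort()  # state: [-16, -8, 20]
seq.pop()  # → 20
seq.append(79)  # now [-16, -8, 79]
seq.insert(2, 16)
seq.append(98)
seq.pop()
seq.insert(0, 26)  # [26, -16, -8, 16, 79]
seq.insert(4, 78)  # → [26, -16, -8, 16, 78, 79]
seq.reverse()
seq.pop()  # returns 26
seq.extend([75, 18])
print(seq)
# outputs [79, 78, 16, -8, -16, 75, 18]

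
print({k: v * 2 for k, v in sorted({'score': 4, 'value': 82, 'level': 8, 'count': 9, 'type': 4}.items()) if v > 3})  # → {'count': 18, 'level': 16, 'score': 8, 'type': 8, 'value': 164}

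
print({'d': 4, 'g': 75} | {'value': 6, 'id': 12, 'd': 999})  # {'d': 999, 'g': 75, 'value': 6, 'id': 12}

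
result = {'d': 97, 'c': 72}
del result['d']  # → {'c': 72}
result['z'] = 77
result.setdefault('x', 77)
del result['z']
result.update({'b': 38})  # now {'c': 72, 'x': 77, 'b': 38}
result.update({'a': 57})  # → {'c': 72, 'x': 77, 'b': 38, 'a': 57}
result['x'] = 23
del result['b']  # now {'c': 72, 'x': 23, 'a': 57}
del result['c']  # {'x': 23, 'a': 57}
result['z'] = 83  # {'x': 23, 'a': 57, 'z': 83}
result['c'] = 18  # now {'x': 23, 'a': 57, 'z': 83, 'c': 18}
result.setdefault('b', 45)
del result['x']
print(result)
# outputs {'a': 57, 'z': 83, 'c': 18, 'b': 45}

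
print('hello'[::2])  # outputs hlo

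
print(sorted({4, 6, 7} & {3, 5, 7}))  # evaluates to [7]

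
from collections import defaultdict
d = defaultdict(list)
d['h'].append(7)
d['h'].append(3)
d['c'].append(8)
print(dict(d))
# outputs {'h': [7, 3], 'c': [8]}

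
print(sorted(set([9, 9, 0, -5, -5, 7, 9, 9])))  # [-5, 0, 7, 9]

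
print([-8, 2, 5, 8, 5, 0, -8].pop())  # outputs -8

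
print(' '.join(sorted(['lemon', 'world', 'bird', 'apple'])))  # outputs apple bird lemon world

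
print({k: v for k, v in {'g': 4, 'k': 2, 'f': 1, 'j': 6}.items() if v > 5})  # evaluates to {'j': 6}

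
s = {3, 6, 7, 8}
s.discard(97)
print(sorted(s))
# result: [3, 6, 7, 8]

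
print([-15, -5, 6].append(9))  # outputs None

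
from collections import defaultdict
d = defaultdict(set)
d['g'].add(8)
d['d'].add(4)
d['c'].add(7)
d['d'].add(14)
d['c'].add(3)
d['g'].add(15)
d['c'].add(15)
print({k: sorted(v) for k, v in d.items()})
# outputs {'g': [8, 15], 'd': [4, 14], 'c': [3, 7, 15]}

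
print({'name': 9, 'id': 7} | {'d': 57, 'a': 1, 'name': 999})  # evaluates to {'name': 999, 'id': 7, 'd': 57, 'a': 1}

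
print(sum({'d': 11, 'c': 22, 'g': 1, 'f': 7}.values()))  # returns 41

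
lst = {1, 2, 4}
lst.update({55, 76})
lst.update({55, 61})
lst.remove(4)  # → {1, 2, 55, 61, 76}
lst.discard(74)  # {1, 2, 55, 61, 76}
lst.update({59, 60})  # {1, 2, 55, 59, 60, 61, 76}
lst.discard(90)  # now {1, 2, 55, 59, 60, 61, 76}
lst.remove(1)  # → {2, 55, 59, 60, 61, 76}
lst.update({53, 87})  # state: {2, 53, 55, 59, 60, 61, 76, 87}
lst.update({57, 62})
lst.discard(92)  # {2, 53, 55, 57, 59, 60, 61, 62, 76, 87}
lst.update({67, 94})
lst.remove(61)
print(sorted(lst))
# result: [2, 53, 55, 57, 59, 60, 62, 67, 76, 87, 94]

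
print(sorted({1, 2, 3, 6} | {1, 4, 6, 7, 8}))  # [1, 2, 3, 4, 6, 7, 8]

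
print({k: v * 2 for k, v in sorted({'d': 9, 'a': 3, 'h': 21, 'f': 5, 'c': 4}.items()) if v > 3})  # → {'c': 8, 'd': 18, 'f': 10, 'h': 42}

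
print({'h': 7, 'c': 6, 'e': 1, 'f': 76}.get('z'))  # None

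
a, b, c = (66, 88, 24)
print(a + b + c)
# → 178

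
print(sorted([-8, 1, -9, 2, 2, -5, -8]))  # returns [-9, -8, -8, -5, 1, 2, 2]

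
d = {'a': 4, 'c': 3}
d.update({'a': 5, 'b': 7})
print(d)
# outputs {'a': 5, 'c': 3, 'b': 7}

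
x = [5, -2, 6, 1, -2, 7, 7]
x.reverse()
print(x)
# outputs [7, 7, -2, 1, 6, -2, 5]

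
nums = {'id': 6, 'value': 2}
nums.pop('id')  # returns 6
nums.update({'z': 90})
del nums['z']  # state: {'value': 2}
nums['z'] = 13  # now {'value': 2, 'z': 13}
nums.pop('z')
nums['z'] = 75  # {'value': 2, 'z': 75}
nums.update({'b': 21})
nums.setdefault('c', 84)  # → 84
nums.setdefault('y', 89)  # 89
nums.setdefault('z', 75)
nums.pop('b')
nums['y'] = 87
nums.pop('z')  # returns 75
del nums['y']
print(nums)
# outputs {'value': 2, 'c': 84}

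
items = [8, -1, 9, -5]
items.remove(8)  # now [-1, 9, -5]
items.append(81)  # [-1, 9, -5, 81]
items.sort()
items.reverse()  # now [81, 9, -1, -5]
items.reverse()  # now [-5, -1, 9, 81]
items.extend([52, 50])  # [-5, -1, 9, 81, 52, 50]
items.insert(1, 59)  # [-5, 59, -1, 9, 81, 52, 50]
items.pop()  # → 50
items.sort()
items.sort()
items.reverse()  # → [81, 59, 52, 9, -1, -5]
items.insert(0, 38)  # [38, 81, 59, 52, 9, -1, -5]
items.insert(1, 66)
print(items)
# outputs [38, 66, 81, 59, 52, 9, -1, -5]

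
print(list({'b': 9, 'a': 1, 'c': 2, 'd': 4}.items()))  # [('b', 9), ('a', 1), ('c', 2), ('d', 4)]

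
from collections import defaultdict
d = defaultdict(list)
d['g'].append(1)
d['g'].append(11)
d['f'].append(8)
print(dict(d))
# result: {'g': [1, 11], 'f': [8]}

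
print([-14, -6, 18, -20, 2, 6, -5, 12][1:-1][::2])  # [-6, -20, 6]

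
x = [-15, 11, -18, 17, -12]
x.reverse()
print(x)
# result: [-12, 17, -18, 11, -15]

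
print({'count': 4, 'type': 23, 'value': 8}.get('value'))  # 8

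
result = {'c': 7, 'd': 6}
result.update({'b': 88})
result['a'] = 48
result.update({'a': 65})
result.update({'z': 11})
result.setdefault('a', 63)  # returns 65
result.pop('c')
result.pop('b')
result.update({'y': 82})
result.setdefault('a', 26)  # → 65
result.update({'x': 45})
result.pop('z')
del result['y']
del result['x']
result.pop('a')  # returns 65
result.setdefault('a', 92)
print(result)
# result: {'d': 6, 'a': 92}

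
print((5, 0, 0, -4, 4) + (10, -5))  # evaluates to (5, 0, 0, -4, 4, 10, -5)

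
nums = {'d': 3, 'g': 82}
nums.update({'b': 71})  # {'d': 3, 'g': 82, 'b': 71}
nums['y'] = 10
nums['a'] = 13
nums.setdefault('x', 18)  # 18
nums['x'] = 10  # {'d': 3, 'g': 82, 'b': 71, 'y': 10, 'a': 13, 'x': 10}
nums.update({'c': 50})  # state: {'d': 3, 'g': 82, 'b': 71, 'y': 10, 'a': 13, 'x': 10, 'c': 50}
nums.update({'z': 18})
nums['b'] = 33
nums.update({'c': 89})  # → {'d': 3, 'g': 82, 'b': 33, 'y': 10, 'a': 13, 'x': 10, 'c': 89, 'z': 18}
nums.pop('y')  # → 10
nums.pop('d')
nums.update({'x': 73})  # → {'g': 82, 'b': 33, 'a': 13, 'x': 73, 'c': 89, 'z': 18}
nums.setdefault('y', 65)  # 65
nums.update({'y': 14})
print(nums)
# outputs {'g': 82, 'b': 33, 'a': 13, 'x': 73, 'c': 89, 'z': 18, 'y': 14}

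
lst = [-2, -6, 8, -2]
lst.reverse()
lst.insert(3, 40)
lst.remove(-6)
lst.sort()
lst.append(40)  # [-2, -2, 8, 40, 40]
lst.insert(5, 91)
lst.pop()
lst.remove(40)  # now [-2, -2, 8, 40]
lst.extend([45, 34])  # [-2, -2, 8, 40, 45, 34]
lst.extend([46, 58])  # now [-2, -2, 8, 40, 45, 34, 46, 58]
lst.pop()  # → 58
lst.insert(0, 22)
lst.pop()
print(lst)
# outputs [22, -2, -2, 8, 40, 45, 34]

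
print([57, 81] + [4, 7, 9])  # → [57, 81, 4, 7, 9]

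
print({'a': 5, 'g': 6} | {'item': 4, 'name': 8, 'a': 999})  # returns {'a': 999, 'g': 6, 'item': 4, 'name': 8}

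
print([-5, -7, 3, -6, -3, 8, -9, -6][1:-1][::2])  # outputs [-7, -6, 8]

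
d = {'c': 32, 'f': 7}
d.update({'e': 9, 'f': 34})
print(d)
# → {'c': 32, 'f': 34, 'e': 9}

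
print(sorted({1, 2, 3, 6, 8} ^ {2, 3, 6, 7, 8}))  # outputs [1, 7]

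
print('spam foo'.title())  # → Spam Foo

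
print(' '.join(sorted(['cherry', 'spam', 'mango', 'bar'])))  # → bar cherry mango spam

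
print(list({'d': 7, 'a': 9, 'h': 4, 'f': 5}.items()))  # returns [('d', 7), ('a', 9), ('h', 4), ('f', 5)]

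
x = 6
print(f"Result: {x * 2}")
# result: Result: 12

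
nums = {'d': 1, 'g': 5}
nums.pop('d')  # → 1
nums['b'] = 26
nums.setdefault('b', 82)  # 26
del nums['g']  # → {'b': 26}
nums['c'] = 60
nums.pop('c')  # 60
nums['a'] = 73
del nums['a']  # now {'b': 26}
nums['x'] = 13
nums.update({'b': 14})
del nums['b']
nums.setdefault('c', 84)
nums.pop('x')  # 13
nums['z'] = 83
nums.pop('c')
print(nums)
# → {'z': 83}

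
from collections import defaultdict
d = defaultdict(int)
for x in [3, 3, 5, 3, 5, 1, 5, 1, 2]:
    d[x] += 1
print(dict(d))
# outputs {3: 3, 5: 3, 1: 2, 2: 1}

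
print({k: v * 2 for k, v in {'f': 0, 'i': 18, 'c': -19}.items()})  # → {'f': 0, 'i': 36, 'c': -38}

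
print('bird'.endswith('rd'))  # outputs True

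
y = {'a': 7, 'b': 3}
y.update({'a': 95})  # {'a': 95, 'b': 3}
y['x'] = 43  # {'a': 95, 'b': 3, 'x': 43}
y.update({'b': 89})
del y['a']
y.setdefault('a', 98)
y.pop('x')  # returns 43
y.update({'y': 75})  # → {'b': 89, 'a': 98, 'y': 75}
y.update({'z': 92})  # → {'b': 89, 'a': 98, 'y': 75, 'z': 92}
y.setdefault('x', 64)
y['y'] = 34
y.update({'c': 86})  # {'b': 89, 'a': 98, 'y': 34, 'z': 92, 'x': 64, 'c': 86}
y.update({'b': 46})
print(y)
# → {'b': 46, 'a': 98, 'y': 34, 'z': 92, 'x': 64, 'c': 86}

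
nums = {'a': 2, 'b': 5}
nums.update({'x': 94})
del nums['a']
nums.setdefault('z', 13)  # 13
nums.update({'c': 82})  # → {'b': 5, 'x': 94, 'z': 13, 'c': 82}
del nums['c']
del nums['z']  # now {'b': 5, 'x': 94}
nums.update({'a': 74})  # {'b': 5, 'x': 94, 'a': 74}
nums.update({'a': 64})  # {'b': 5, 'x': 94, 'a': 64}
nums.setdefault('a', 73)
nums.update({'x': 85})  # {'b': 5, 'x': 85, 'a': 64}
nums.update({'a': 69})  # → {'b': 5, 'x': 85, 'a': 69}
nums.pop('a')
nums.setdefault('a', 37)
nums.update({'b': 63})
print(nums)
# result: {'b': 63, 'x': 85, 'a': 37}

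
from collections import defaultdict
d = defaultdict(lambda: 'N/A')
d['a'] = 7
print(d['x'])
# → N/A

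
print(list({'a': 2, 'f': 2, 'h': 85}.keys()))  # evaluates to ['a', 'f', 'h']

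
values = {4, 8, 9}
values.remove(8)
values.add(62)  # {4, 9, 62}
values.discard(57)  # {4, 9, 62}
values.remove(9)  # {4, 62}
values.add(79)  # {4, 62, 79}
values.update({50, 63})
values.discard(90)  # {4, 50, 62, 63, 79}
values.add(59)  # {4, 50, 59, 62, 63, 79}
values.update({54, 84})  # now {4, 50, 54, 59, 62, 63, 79, 84}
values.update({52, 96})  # {4, 50, 52, 54, 59, 62, 63, 79, 84, 96}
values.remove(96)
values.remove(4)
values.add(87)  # {50, 52, 54, 59, 62, 63, 79, 84, 87}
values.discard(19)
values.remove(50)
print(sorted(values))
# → [52, 54, 59, 62, 63, 79, 84, 87]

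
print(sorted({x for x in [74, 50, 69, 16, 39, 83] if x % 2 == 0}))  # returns [16, 50, 74]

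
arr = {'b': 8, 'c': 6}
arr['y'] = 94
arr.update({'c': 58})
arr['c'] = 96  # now {'b': 8, 'c': 96, 'y': 94}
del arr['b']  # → {'c': 96, 'y': 94}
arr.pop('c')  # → 96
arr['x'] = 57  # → {'y': 94, 'x': 57}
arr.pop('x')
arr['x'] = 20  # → {'y': 94, 'x': 20}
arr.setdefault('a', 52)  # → 52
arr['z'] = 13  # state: {'y': 94, 'x': 20, 'a': 52, 'z': 13}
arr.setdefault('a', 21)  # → 52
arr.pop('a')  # 52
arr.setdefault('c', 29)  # 29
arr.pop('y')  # 94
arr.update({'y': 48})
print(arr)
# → {'x': 20, 'z': 13, 'c': 29, 'y': 48}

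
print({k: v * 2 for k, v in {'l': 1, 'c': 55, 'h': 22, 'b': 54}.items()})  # {'l': 2, 'c': 110, 'h': 44, 'b': 108}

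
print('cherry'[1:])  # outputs herry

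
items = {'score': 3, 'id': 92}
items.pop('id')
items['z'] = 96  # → {'score': 3, 'z': 96}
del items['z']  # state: {'score': 3}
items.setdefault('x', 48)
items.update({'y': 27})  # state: {'score': 3, 'x': 48, 'y': 27}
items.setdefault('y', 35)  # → 27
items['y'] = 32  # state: {'score': 3, 'x': 48, 'y': 32}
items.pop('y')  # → 32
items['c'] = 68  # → {'score': 3, 'x': 48, 'c': 68}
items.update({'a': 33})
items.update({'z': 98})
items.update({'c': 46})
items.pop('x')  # 48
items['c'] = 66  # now {'score': 3, 'c': 66, 'a': 33, 'z': 98}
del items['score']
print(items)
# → {'c': 66, 'a': 33, 'z': 98}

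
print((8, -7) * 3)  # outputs (8, -7, 8, -7, 8, -7)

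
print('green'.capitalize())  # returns Green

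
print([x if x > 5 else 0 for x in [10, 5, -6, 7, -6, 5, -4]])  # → [10, 0, 0, 7, 0, 0, 0]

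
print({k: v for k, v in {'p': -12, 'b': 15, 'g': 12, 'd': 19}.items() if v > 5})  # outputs {'b': 15, 'g': 12, 'd': 19}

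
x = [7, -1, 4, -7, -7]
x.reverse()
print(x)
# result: [-7, -7, 4, -1, 7]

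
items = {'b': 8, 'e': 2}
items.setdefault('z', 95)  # 95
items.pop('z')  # 95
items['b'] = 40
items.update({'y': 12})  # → {'b': 40, 'e': 2, 'y': 12}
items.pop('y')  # 12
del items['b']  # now {'e': 2}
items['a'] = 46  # {'e': 2, 'a': 46}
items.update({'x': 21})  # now {'e': 2, 'a': 46, 'x': 21}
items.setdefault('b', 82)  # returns 82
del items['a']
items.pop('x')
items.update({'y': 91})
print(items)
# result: {'e': 2, 'b': 82, 'y': 91}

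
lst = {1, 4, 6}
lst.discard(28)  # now {1, 4, 6}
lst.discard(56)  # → {1, 4, 6}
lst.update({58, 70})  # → {1, 4, 6, 58, 70}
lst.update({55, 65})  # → {1, 4, 6, 55, 58, 65, 70}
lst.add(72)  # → {1, 4, 6, 55, 58, 65, 70, 72}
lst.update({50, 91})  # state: {1, 4, 6, 50, 55, 58, 65, 70, 72, 91}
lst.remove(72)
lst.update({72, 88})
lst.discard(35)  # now {1, 4, 6, 50, 55, 58, 65, 70, 72, 88, 91}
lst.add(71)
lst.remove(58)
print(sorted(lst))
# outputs [1, 4, 6, 50, 55, 65, 70, 71, 72, 88, 91]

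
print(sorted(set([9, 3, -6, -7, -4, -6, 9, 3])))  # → [-7, -6, -4, 3, 9]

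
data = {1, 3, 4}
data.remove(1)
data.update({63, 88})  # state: {3, 4, 63, 88}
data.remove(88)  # {3, 4, 63}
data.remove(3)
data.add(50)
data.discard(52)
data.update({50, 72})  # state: {4, 50, 63, 72}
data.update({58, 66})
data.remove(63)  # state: {4, 50, 58, 66, 72}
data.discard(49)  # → {4, 50, 58, 66, 72}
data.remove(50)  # {4, 58, 66, 72}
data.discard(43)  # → {4, 58, 66, 72}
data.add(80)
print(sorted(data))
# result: [4, 58, 66, 72, 80]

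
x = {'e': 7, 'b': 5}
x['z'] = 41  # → {'e': 7, 'b': 5, 'z': 41}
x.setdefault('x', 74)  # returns 74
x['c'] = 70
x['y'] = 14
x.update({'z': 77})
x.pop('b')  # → 5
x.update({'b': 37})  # {'e': 7, 'z': 77, 'x': 74, 'c': 70, 'y': 14, 'b': 37}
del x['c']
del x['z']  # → {'e': 7, 'x': 74, 'y': 14, 'b': 37}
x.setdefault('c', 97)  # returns 97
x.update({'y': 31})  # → {'e': 7, 'x': 74, 'y': 31, 'b': 37, 'c': 97}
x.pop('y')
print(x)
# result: {'e': 7, 'x': 74, 'b': 37, 'c': 97}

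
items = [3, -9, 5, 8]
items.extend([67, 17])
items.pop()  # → 17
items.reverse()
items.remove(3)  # [67, 8, 5, -9]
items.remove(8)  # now [67, 5, -9]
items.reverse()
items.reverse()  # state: [67, 5, -9]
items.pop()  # -9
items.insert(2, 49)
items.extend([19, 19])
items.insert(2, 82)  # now [67, 5, 82, 49, 19, 19]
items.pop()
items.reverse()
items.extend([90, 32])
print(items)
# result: [19, 49, 82, 5, 67, 90, 32]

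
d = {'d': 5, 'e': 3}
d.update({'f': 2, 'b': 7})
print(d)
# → {'d': 5, 'e': 3, 'f': 2, 'b': 7}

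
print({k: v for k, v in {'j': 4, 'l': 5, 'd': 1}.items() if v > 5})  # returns {}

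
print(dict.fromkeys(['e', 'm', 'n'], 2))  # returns {'e': 2, 'm': 2, 'n': 2}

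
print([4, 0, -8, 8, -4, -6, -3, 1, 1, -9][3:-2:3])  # [8, -3]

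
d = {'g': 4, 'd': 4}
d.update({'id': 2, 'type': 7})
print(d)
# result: {'g': 4, 'd': 4, 'id': 2, 'type': 7}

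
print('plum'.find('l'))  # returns 1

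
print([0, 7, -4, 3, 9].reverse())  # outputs None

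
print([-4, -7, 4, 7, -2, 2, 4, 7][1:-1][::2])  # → [-7, 7, 2]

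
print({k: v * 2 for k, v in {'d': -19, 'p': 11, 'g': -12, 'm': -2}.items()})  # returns {'d': -38, 'p': 22, 'g': -24, 'm': -4}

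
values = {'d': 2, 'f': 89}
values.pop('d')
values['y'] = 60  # {'f': 89, 'y': 60}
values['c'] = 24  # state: {'f': 89, 'y': 60, 'c': 24}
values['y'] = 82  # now {'f': 89, 'y': 82, 'c': 24}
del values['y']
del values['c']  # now {'f': 89}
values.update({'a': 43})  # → {'f': 89, 'a': 43}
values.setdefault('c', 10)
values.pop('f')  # 89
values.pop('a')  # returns 43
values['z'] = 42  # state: {'c': 10, 'z': 42}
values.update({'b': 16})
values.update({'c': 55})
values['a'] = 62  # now {'c': 55, 'z': 42, 'b': 16, 'a': 62}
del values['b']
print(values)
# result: {'c': 55, 'z': 42, 'a': 62}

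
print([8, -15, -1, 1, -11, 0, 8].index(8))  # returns 0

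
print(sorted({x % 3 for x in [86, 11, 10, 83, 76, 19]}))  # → [1, 2]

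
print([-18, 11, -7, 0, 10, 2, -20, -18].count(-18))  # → 2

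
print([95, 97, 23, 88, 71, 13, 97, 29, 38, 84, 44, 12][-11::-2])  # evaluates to [97]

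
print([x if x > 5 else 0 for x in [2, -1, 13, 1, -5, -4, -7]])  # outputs [0, 0, 13, 0, 0, 0, 0]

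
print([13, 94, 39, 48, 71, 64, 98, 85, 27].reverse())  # None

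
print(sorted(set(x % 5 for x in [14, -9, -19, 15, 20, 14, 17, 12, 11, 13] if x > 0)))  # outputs [0, 1, 2, 3, 4]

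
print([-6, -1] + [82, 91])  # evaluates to [-6, -1, 82, 91]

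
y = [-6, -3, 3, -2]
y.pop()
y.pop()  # 3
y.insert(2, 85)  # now [-6, -3, 85]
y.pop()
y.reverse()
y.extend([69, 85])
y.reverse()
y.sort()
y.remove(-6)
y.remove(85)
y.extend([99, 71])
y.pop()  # 71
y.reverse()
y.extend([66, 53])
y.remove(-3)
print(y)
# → [99, 69, 66, 53]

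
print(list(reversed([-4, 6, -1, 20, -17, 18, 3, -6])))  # [-6, 3, 18, -17, 20, -1, 6, -4]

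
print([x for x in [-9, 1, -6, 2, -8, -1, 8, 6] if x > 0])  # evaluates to [1, 2, 8, 6]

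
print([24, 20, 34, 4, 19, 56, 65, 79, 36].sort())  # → None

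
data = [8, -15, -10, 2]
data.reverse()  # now [2, -10, -15, 8]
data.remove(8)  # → [2, -10, -15]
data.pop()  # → -15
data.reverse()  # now [-10, 2]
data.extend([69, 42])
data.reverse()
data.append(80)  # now [42, 69, 2, -10, 80]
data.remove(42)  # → [69, 2, -10, 80]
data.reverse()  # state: [80, -10, 2, 69]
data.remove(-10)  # [80, 2, 69]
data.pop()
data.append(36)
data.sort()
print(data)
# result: [2, 36, 80]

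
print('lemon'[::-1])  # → nomel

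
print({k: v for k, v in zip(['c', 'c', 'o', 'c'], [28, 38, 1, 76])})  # {'c': 76, 'o': 1}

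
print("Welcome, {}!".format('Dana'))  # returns Welcome, Dana!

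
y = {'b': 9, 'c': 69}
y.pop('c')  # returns 69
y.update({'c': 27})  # {'b': 9, 'c': 27}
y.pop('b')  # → 9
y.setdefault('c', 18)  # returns 27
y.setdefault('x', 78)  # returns 78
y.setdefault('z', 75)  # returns 75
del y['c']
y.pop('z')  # 75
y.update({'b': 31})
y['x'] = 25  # {'x': 25, 'b': 31}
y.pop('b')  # 31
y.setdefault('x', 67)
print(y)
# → {'x': 25}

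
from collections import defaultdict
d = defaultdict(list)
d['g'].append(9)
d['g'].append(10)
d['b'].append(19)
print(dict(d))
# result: {'g': [9, 10], 'b': [19]}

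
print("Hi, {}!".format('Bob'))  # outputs Hi, Bob!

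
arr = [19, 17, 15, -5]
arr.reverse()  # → [-5, 15, 17, 19]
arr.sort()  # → [-5, 15, 17, 19]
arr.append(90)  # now [-5, 15, 17, 19, 90]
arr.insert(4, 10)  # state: [-5, 15, 17, 19, 10, 90]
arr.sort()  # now [-5, 10, 15, 17, 19, 90]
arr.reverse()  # [90, 19, 17, 15, 10, -5]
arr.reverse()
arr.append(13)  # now [-5, 10, 15, 17, 19, 90, 13]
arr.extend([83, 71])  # [-5, 10, 15, 17, 19, 90, 13, 83, 71]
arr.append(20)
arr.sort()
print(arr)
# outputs [-5, 10, 13, 15, 17, 19, 20, 71, 83, 90]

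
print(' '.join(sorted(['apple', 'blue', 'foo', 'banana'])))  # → apple banana blue foo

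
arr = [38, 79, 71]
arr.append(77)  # [38, 79, 71, 77]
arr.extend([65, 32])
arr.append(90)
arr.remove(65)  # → [38, 79, 71, 77, 32, 90]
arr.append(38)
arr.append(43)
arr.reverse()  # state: [43, 38, 90, 32, 77, 71, 79, 38]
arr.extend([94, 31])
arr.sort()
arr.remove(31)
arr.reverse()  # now [94, 90, 79, 77, 71, 43, 38, 38, 32]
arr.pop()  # 32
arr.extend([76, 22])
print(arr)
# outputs [94, 90, 79, 77, 71, 43, 38, 38, 76, 22]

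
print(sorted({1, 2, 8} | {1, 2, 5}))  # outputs [1, 2, 5, 8]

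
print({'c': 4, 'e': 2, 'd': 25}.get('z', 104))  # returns 104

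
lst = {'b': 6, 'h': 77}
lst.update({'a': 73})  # {'b': 6, 'h': 77, 'a': 73}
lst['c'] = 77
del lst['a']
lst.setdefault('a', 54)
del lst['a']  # {'b': 6, 'h': 77, 'c': 77}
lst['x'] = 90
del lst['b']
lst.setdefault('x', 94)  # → 90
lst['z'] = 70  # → {'h': 77, 'c': 77, 'x': 90, 'z': 70}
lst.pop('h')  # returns 77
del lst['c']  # {'x': 90, 'z': 70}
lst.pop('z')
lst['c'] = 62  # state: {'x': 90, 'c': 62}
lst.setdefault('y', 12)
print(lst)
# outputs {'x': 90, 'c': 62, 'y': 12}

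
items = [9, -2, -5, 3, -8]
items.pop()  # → -8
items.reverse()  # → [3, -5, -2, 9]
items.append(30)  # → [3, -5, -2, 9, 30]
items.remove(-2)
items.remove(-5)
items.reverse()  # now [30, 9, 3]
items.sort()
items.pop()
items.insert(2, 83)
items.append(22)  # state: [3, 9, 83, 22]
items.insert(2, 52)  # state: [3, 9, 52, 83, 22]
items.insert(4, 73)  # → [3, 9, 52, 83, 73, 22]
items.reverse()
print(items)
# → [22, 73, 83, 52, 9, 3]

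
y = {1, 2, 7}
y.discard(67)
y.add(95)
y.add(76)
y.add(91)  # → {1, 2, 7, 76, 91, 95}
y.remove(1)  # {2, 7, 76, 91, 95}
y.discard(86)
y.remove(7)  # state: {2, 76, 91, 95}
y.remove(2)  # {76, 91, 95}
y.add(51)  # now {51, 76, 91, 95}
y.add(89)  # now {51, 76, 89, 91, 95}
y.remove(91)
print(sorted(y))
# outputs [51, 76, 89, 95]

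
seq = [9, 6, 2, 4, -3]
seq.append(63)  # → [9, 6, 2, 4, -3, 63]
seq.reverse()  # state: [63, -3, 4, 2, 6, 9]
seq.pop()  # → 9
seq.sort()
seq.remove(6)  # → [-3, 2, 4, 63]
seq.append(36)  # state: [-3, 2, 4, 63, 36]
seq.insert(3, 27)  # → [-3, 2, 4, 27, 63, 36]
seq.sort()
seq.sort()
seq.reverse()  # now [63, 36, 27, 4, 2, -3]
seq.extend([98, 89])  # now [63, 36, 27, 4, 2, -3, 98, 89]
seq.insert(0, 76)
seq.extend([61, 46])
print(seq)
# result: [76, 63, 36, 27, 4, 2, -3, 98, 89, 61, 46]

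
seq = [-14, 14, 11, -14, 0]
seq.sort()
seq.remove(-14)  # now [-14, 0, 11, 14]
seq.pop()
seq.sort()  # [-14, 0, 11]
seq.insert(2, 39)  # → [-14, 0, 39, 11]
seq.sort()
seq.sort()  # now [-14, 0, 11, 39]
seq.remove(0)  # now [-14, 11, 39]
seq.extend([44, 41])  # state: [-14, 11, 39, 44, 41]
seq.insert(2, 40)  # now [-14, 11, 40, 39, 44, 41]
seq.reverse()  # [41, 44, 39, 40, 11, -14]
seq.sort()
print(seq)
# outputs [-14, 11, 39, 40, 41, 44]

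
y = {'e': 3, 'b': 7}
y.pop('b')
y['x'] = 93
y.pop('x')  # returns 93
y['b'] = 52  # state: {'e': 3, 'b': 52}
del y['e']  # {'b': 52}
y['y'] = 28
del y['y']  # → {'b': 52}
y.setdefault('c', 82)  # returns 82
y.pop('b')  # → 52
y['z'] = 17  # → {'c': 82, 'z': 17}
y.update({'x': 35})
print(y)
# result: {'c': 82, 'z': 17, 'x': 35}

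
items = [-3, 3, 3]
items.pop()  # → 3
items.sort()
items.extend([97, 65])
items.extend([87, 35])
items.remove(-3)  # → [3, 97, 65, 87, 35]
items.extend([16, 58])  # [3, 97, 65, 87, 35, 16, 58]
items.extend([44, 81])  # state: [3, 97, 65, 87, 35, 16, 58, 44, 81]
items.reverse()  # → [81, 44, 58, 16, 35, 87, 65, 97, 3]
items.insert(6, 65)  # [81, 44, 58, 16, 35, 87, 65, 65, 97, 3]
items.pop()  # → 3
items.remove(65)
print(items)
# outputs [81, 44, 58, 16, 35, 87, 65, 97]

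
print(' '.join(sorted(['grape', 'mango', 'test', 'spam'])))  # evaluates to grape mango spam test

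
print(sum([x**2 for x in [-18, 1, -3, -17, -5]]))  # 648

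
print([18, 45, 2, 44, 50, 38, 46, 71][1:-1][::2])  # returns [45, 44, 38]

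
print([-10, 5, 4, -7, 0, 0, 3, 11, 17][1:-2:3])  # [5, 0]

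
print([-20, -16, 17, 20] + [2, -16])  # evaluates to [-20, -16, 17, 20, 2, -16]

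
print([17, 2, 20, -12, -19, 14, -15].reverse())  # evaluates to None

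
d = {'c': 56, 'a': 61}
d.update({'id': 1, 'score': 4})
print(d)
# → {'c': 56, 'a': 61, 'id': 1, 'score': 4}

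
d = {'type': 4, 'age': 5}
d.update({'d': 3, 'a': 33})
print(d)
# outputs {'type': 4, 'age': 5, 'd': 3, 'a': 33}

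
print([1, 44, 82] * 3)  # [1, 44, 82, 1, 44, 82, 1, 44, 82]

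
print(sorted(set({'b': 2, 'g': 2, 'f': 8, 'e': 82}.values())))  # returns [2, 8, 82]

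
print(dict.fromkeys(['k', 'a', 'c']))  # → {'k': None, 'a': None, 'c': None}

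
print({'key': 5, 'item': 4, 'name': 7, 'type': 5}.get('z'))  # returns None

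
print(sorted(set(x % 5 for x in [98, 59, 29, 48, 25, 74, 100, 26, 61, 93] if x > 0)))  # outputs [0, 1, 3, 4]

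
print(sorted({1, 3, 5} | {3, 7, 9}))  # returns [1, 3, 5, 7, 9]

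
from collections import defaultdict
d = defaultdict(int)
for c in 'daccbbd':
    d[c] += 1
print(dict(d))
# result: {'d': 2, 'a': 1, 'c': 2, 'b': 2}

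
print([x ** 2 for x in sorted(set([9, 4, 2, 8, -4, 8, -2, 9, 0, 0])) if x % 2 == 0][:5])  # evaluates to [16, 4, 0, 4, 16]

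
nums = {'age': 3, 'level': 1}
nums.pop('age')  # 3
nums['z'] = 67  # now {'level': 1, 'z': 67}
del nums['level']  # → {'z': 67}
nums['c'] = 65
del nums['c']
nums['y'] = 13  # {'z': 67, 'y': 13}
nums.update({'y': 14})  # {'z': 67, 'y': 14}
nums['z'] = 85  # {'z': 85, 'y': 14}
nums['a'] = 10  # {'z': 85, 'y': 14, 'a': 10}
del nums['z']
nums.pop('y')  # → 14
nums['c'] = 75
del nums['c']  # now {'a': 10}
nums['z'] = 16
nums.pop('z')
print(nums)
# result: {'a': 10}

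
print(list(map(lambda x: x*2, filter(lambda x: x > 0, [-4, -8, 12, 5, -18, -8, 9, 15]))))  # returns [24, 10, 18, 30]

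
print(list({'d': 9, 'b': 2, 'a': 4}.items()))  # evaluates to [('d', 9), ('b', 2), ('a', 4)]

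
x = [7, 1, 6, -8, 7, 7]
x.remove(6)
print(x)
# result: [7, 1, -8, 7, 7]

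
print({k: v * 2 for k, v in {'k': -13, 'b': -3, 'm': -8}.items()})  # {'k': -26, 'b': -6, 'm': -16}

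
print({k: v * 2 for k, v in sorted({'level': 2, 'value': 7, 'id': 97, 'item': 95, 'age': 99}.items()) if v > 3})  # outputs {'age': 198, 'id': 194, 'item': 190, 'value': 14}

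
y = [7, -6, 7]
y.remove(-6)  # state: [7, 7]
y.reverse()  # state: [7, 7]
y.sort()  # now [7, 7]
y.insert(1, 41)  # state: [7, 41, 7]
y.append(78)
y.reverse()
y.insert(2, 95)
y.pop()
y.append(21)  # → [78, 7, 95, 41, 21]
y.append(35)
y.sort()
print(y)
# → [7, 21, 35, 41, 78, 95]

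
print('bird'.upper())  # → BIRD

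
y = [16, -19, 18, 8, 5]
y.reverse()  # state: [5, 8, 18, -19, 16]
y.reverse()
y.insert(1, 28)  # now [16, 28, -19, 18, 8, 5]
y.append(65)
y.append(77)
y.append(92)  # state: [16, 28, -19, 18, 8, 5, 65, 77, 92]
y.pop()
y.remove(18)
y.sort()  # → [-19, 5, 8, 16, 28, 65, 77]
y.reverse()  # [77, 65, 28, 16, 8, 5, -19]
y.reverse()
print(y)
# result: [-19, 5, 8, 16, 28, 65, 77]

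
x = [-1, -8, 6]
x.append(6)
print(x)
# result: [-1, -8, 6, 6]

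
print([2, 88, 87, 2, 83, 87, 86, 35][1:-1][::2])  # [88, 2, 87]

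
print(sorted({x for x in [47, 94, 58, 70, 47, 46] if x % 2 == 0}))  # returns [46, 58, 70, 94]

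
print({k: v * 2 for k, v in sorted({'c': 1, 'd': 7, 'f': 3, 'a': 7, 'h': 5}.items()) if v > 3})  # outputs {'a': 14, 'd': 14, 'h': 10}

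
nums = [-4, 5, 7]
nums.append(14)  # [-4, 5, 7, 14]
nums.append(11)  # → [-4, 5, 7, 14, 11]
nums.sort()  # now [-4, 5, 7, 11, 14]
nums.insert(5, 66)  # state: [-4, 5, 7, 11, 14, 66]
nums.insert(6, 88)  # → [-4, 5, 7, 11, 14, 66, 88]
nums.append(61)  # [-4, 5, 7, 11, 14, 66, 88, 61]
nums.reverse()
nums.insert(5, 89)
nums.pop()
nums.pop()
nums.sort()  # [7, 11, 14, 61, 66, 88, 89]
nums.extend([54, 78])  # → [7, 11, 14, 61, 66, 88, 89, 54, 78]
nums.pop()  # 78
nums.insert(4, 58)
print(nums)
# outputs [7, 11, 14, 61, 58, 66, 88, 89, 54]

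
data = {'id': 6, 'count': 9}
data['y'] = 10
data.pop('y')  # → 10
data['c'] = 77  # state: {'id': 6, 'count': 9, 'c': 77}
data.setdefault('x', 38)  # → 38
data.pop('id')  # 6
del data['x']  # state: {'count': 9, 'c': 77}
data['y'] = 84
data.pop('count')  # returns 9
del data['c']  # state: {'y': 84}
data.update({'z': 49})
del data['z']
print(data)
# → {'y': 84}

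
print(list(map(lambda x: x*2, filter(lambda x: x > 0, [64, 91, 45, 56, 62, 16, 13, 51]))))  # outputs [128, 182, 90, 112, 124, 32, 26, 102]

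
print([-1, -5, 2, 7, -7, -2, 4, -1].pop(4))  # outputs -7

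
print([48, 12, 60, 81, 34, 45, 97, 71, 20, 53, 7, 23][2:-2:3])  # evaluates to [60, 45, 20]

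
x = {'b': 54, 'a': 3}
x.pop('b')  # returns 54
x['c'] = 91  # {'a': 3, 'c': 91}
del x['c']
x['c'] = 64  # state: {'a': 3, 'c': 64}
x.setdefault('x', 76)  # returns 76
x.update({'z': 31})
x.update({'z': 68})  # {'a': 3, 'c': 64, 'x': 76, 'z': 68}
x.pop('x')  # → 76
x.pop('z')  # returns 68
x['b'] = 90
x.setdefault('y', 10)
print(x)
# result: {'a': 3, 'c': 64, 'b': 90, 'y': 10}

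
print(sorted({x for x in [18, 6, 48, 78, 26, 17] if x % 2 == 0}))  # [6, 18, 26, 48, 78]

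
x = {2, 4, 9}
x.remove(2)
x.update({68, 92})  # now {4, 9, 68, 92}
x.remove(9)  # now {4, 68, 92}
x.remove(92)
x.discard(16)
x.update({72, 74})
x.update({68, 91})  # {4, 68, 72, 74, 91}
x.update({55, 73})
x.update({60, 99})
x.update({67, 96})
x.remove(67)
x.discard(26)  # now {4, 55, 60, 68, 72, 73, 74, 91, 96, 99}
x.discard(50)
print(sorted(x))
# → [4, 55, 60, 68, 72, 73, 74, 91, 96, 99]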